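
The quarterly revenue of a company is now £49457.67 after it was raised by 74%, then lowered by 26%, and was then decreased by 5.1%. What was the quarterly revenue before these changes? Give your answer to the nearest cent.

The overall multiplier applied was 1.74 × 0.74 × 0.949 = 1.2219324.
So the original quarterly revenue was £49457.67 ÷ 1.2219324 ≈ £40474.96.

£40474.96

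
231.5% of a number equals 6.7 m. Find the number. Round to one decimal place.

2.9 m

6.7 m ÷ 2.315 ≈ 2.9 m.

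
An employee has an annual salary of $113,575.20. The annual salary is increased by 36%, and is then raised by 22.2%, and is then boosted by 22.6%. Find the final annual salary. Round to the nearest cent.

Each change multiplies by a factor: 1.36 × 1.222 × 1.226 = 2.03751392.
$113,575.20 × 2.03751392 = $231411.050966784 ≈ $231,411.05.

$231,411.05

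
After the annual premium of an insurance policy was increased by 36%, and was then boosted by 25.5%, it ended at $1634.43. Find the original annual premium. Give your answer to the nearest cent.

The overall multiplier applied was 1.36 × 1.255 = 1.7068.
So the original annual premium was $1634.43 ÷ 1.7068 ≈ $957.60.

$957.60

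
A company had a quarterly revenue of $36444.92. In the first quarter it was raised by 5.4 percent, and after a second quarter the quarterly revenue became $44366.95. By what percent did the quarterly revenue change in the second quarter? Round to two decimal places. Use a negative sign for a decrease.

After the first quarter: $36444.92 × 1.054 = $38412.94568.
Second-quarter multiplier: $44366.95 ÷ $38412.94568 ≈ 1.155.
That is a change of 15.50%.

15.50%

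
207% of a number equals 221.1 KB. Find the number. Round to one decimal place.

221.1 KB ÷ 2.07 ≈ 106.8 KB.

106.8 KB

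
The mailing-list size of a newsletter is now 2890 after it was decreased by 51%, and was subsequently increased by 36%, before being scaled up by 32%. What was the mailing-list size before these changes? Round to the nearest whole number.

3285

The overall multiplier applied was 0.49 × 1.36 × 1.32 = 0.879648.
So the original mailing-list size was 2890 ÷ 0.879648 ≈ 3285.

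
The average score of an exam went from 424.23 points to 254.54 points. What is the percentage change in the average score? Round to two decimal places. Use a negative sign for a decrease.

Change: 254.54 − 424.23 = -169.69.
Relative to the original: -169.69 ÷ 424.23 ≈ -40.00%.

-40.00%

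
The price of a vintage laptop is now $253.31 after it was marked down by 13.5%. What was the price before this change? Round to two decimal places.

$292.84

The overall multiplier applied was 0.865.
So the original price was $253.31 ÷ 0.865 ≈ $292.84.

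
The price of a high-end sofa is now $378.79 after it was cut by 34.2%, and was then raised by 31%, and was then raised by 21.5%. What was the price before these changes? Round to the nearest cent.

$361.68

Undoing the 21.5% increase: $378.79 ÷ 1.215 ≈ $311.761317.
Undoing the 31% increase: $311.761317 ÷ 1.31 ≈ $237.985738.
Undoing the 34.2% decrease: $237.985738 ÷ 0.658 ≈ $361.68.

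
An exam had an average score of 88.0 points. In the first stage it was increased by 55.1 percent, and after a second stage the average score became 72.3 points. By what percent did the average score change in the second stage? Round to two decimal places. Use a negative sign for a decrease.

After the first stage: 88.0 × 1.551 = 136.488.
Second-stage multiplier: 72.3 ÷ 136.488 ≈ 0.529717.
That is a change of -47.03%.

-47.03%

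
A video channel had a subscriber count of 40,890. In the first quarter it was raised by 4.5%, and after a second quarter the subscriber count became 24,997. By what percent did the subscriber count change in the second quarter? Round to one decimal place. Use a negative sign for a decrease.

After the first quarter: 40,890 × 1.045 = 42730.05.
Second-quarter multiplier: 24,997 ÷ 42730.05 ≈ 0.585.
That is a change of -41.5%.

-41.5%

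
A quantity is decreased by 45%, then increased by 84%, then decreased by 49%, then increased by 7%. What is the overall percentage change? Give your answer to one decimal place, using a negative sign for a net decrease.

The combined multiplier is 0.55 × 1.84 × 0.51 × 1.07 = 0.5522484.
That corresponds to a decrease of 44.8%.

-44.8%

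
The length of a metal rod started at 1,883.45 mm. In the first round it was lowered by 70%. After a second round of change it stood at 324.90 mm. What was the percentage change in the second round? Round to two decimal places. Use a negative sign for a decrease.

After the first round: 1,883.45 × 0.3 = 565.035.
Second-round multiplier: 324.90 ÷ 565.035 ≈ 0.575009.
That is a change of -42.50%.

-42.50%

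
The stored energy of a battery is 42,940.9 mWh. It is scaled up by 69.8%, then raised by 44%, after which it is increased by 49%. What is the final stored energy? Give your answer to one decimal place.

Each change multiplies by a factor: 1.698 × 1.44 × 1.49 = 3.6432288.
42,940.9 × 3.6432288 = 156443.52357792 ≈ 156,443.5.

156,443.5 mWh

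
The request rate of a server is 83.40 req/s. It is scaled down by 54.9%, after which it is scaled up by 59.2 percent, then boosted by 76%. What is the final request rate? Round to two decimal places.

Each change multiplies by a factor: 0.451 × 1.592 × 1.76 = 1.26366592.
83.40 × 1.26366592 = 105.389737728 ≈ 105.39.

105.39 req/s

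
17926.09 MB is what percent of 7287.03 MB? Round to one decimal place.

17926.09 MB ÷ 7287.03 MB ≈ 246.0%.

246.0%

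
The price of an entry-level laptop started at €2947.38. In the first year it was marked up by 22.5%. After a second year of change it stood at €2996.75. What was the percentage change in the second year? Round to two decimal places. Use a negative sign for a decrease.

After the first year: €2947.38 × 1.225 = €3610.5405.
Second-year multiplier: €2996.75 ÷ €3610.5405 ≈ 0.83.
That is a change of -17.00%.

-17.00%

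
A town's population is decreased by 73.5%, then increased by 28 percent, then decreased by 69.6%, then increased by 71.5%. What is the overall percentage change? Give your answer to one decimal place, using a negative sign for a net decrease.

-82.3%

The combined multiplier is 0.265 × 1.28 × 0.304 × 1.715 = 0.176845312.
That corresponds to a decrease of 82.3%.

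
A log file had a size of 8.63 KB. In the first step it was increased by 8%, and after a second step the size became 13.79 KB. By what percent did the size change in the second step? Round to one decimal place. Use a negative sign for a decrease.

48.0%

After the first step: 8.63 × 1.08 = 9.3204.
Second-step multiplier: 13.79 ÷ 9.3204 ≈ 1.47955.
That is a change of 48.0%.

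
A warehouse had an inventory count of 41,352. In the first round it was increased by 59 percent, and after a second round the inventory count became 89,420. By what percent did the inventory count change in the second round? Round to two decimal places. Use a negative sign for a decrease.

36.00%

After the first round: 41,352 × 1.59 = 65749.68.
Second-round multiplier: 89,420 ÷ 65749.68 ≈ 1.360007.
That is a change of 36.00%.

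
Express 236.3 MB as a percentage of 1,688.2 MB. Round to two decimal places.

236.3 MB ÷ 1,688.2 MB ≈ 14.00%.

14.00%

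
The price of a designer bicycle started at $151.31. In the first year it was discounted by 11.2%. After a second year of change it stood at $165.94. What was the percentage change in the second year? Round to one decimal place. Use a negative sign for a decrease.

23.5%

After the first year: $151.31 × 0.888 = $134.36328.
Second-year multiplier: $165.94 ÷ $134.36328 ≈ 1.23501.
That is a change of 23.5%.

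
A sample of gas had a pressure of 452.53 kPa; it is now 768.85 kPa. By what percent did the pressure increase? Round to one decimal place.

Change: 768.85 − 452.53 = 316.32.
Relative to the original: 316.32 ÷ 452.53 ≈ 69.9%.
So the pressure increased by 69.9%.

69.9%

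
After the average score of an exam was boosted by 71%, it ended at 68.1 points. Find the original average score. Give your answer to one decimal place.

The overall multiplier applied was 1.71.
So the original average score was 68.1 ÷ 1.71 ≈ 39.8 points.

39.8 points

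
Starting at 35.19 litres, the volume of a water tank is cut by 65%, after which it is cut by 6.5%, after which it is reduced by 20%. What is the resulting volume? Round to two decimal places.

9.21 litres

After the 65% decrease: 35.19 × 0.35 = 12.3165.
6.5% decrease: 12.3165 × 0.935 = 11.5159275.
20% decrease: 11.5159275 × 0.8 = 9.212742 ≈ 9.21.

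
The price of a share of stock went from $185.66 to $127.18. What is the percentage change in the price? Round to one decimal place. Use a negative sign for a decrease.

Change: $127.18 − $185.66 = -$58.48.
Relative to the original: -$58.48 ÷ $185.66 ≈ -31.5%.

-31.5%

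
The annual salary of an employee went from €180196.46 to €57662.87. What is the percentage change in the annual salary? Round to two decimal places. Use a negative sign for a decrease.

Change: €57662.87 − €180196.46 = -€122533.59.
Relative to the original: -€122533.59 ÷ €180196.46 ≈ -68.00%.

-68.00%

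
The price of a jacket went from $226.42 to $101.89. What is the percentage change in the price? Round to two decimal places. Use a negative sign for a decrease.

-55.00%

Change: $101.89 − $226.42 = -$124.53.
Relative to the original: -$124.53 ÷ $226.42 ≈ -55.00%.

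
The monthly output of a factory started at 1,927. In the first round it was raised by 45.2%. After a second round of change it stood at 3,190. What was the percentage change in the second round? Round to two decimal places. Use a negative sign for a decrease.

After the first round: 1,927 × 1.452 = 2798.004.
Second-round multiplier: 3,190 ÷ 2798.004 ≈ 1.140098.
That is a change of 14.01%.

14.01%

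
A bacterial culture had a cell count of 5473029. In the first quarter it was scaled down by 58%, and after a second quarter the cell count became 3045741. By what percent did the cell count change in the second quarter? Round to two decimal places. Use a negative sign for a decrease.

32.50%

After the first quarter: 5473029 × 0.42 = 2298672.18.
Second-quarter multiplier: 3045741 ÷ 2298672.18 ≈ 1.325.
That is a change of 32.50%.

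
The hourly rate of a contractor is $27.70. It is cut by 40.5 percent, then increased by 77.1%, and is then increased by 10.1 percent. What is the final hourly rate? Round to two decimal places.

$32.14

Apply the 40.5% decrease: $27.70 × 0.595 = $16.4815.
After the 77.1% increase: $16.4815 × 1.771 = $29.1887365.
After the 10.1% increase: $29.1887365 × 1.101 = $32.1367988865 ≈ $32.14.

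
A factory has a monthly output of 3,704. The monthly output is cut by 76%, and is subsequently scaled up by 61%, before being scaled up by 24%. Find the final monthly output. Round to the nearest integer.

Each change multiplies by a factor: 0.24 × 1.61 × 1.24 = 0.479136.
3,704 × 0.479136 = 1774.719744 ≈ 1,775.

1,775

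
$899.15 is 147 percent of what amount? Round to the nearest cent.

$611.67

$899.15 ÷ 1.47 ≈ $611.67.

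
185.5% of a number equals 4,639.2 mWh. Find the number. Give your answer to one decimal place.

2,500.9 mWh

4,639.2 mWh ÷ 1.855 ≈ 2,500.9 mWh.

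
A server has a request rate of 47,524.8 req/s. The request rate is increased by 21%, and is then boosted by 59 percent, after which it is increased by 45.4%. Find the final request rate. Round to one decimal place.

Each change multiplies by a factor: 1.21 × 1.59 × 1.454 = 2.7973506.
47,524.8 × 2.7973506 = 132943.52779488 ≈ 132,943.5.

132,943.5 req/s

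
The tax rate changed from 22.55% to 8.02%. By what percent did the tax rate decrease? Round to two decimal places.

The change is 8.02 − 22.55 = -14.53 percentage points.
Relative to the original 22.55%, that is -14.53 ÷ 22.55 ≈ -64.43%.
So the tax rate fell by 64.43%.

64.43%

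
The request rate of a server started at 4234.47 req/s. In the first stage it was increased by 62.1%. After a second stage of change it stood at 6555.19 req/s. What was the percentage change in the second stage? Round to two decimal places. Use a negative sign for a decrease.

-4.50%

After the first stage: 4234.47 × 1.621 = 6864.07587.
Second-stage multiplier: 6555.19 ÷ 6864.07587 ≈ 0.955.
That is a change of -4.50%.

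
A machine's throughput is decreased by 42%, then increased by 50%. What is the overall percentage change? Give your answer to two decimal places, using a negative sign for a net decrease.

The combined multiplier is 0.58 × 1.5 = 0.87.
That corresponds to a decrease of 13.00%.

-13.00%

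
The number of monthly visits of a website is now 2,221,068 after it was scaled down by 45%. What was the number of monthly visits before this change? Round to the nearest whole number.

The overall multiplier applied was 0.55.
So the original number of monthly visits was 2,221,068 ÷ 0.55 ≈ 4,038,305.

4,038,305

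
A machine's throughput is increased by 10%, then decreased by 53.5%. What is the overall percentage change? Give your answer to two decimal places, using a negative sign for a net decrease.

-48.85%

A 10% increase multiplies by 1.1.
Then a 53.5% decrease: 1.1 × 0.465 = 0.5115.
Overall factor 0.5115, i.e. -48.85%.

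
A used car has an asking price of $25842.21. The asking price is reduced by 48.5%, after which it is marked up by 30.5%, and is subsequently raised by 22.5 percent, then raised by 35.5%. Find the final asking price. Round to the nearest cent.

$28828.55

Each change multiplies by a factor: 0.515 × 1.305 × 1.225 × 1.355 = 1.115560490625.
$25842.21 × 1.115560490625 = $28828.54846643428125 ≈ $28828.55.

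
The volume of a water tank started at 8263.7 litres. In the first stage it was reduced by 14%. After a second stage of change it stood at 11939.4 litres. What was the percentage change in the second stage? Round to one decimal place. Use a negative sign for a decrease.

68.0%

After the first stage: 8263.7 × 0.86 = 7106.782.
Second-stage multiplier: 11939.4 ÷ 7106.782 ≈ 1.68.
That is a change of 68.0%.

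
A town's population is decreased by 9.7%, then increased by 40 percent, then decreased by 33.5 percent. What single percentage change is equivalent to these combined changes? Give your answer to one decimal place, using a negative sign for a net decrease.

The combined multiplier is 0.903 × 1.4 × 0.665 = 0.840693.
That corresponds to a decrease of 15.9%.

-15.9%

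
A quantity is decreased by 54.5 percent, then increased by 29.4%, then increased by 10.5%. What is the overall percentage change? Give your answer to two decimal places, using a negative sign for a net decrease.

A 54.5% decrease multiplies by 0.455.
Then a 29.4% increase: 0.455 × 1.294 = 0.58877.
Then a 10.5% increase: 0.58877 × 1.105 = 0.65059085.
Overall factor 0.65059085, i.e. -34.94%.

-34.94%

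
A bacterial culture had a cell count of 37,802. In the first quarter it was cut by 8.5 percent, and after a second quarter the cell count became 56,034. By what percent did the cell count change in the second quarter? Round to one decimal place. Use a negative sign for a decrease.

62.0%

After the first quarter: 37,802 × 0.915 = 34588.83.
Second-quarter multiplier: 56,034 ÷ 34588.83 ≈ 1.62.
That is a change of 62.0%.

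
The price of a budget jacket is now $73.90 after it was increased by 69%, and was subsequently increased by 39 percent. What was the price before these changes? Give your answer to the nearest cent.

$31.46

The overall multiplier applied was 1.69 × 1.39 = 2.3491.
So the original price was $73.90 ÷ 2.3491 ≈ $31.46.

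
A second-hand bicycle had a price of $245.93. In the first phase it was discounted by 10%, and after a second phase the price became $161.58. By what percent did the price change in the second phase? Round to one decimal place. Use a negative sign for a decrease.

After the first phase: $245.93 × 0.9 = $221.337.
Second-phase multiplier: $161.58 ÷ $221.337 ≈ 0.73002.
That is a change of -27.0%.

-27.0%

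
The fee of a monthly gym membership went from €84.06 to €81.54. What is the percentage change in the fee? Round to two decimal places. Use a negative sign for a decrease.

-3.00%

Change: €81.54 − €84.06 = -€2.52.
Relative to the original: -€2.52 ÷ €84.06 ≈ -3.00%.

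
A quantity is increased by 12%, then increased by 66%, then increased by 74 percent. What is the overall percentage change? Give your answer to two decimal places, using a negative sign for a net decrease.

The combined multiplier is 1.12 × 1.66 × 1.74 = 3.235008.
That corresponds to an increase of 223.50%.

223.50%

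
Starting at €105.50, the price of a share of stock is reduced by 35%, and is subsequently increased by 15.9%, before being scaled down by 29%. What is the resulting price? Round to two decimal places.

Each change multiplies by a factor: 0.65 × 1.159 × 0.71 = 0.5348785.
€105.50 × 0.5348785 = €56.42968175 ≈ €56.43.

€56.43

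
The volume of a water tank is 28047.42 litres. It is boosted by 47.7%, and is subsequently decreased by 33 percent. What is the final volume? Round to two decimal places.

27755.45 litres

Each change multiplies by a factor: 1.477 × 0.67 = 0.98959.
28047.42 × 0.98959 = 27755.4463578 ≈ 27755.45.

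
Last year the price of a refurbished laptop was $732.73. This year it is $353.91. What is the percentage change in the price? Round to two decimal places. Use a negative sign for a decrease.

Change: $353.91 − $732.73 = -$378.82.
Relative to the original: -$378.82 ÷ $732.73 ≈ -51.70%.

-51.70%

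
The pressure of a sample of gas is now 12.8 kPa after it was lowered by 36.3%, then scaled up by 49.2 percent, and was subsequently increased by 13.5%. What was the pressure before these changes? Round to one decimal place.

Undoing the 13.5% increase: 12.8 ÷ 1.135 ≈ 11.277533.
Undoing the 49.2% increase: 11.277533 ÷ 1.492 ≈ 7.558668.
Undoing the 36.3% decrease: 7.558668 ÷ 0.637 ≈ 11.9 kPa.

11.9 kPa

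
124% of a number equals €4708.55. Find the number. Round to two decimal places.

€3797.22

€4708.55 ÷ 1.24 ≈ €3797.22.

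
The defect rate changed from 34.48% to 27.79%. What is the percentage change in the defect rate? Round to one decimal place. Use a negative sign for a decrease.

The change is 27.79 − 34.48 = -6.69 percentage points.
Relative to the original 34.48%, that is -6.69 ÷ 34.48 ≈ -19.4%.

-19.4%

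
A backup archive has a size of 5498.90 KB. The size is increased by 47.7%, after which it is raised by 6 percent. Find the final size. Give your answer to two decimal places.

8609.19 KB

47.7% increase: 5498.90 × 1.477 = 8121.8753.
6% increase: 8121.8753 × 1.06 = 8609.187818 ≈ 8609.19.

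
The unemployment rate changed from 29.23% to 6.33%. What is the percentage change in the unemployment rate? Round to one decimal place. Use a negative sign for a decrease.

The change is 6.33 − 29.23 = -22.90 percentage points.
Relative to the original 29.23%, that is -22.90 ÷ 29.23 ≈ -78.3%.

-78.3%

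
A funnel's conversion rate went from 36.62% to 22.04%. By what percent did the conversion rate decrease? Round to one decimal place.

39.8%

The change is 22.04 − 36.62 = -14.58 percentage points.
Relative to the original 36.62%, that is -14.58 ÷ 36.62 ≈ -39.8%.
So the conversion rate fell by 39.8%.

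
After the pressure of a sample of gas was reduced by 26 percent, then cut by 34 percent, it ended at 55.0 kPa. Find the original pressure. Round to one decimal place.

Undoing the 34% decrease: 55.0 ÷ 0.66 ≈ 83.333333.
Undoing the 26% decrease: 83.333333 ÷ 0.74 ≈ 112.6 kPa.

112.6 kPa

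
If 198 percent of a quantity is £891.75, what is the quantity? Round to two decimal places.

£450.38

£891.75 ÷ 1.98 ≈ £450.38.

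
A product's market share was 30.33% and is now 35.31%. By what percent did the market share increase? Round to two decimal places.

16.42%

The change is 35.31 − 30.33 = 4.98 percentage points.
Relative to the original 30.33%, that is 4.98 ÷ 30.33 ≈ 16.42%.
So the market share rose by 16.42%.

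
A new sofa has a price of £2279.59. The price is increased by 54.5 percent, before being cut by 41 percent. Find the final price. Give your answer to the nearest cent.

Apply the 54.5% increase: £2279.59 × 1.545 = £3521.96655.
After the 41% decrease: £3521.96655 × 0.59 = £2077.9602645 ≈ £2077.96.

£2077.96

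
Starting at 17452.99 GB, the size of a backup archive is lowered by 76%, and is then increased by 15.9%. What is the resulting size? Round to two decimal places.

4854.72 GB

Each change multiplies by a factor: 0.24 × 1.159 = 0.27816.
17452.99 × 0.27816 = 4854.7236984 ≈ 4854.72.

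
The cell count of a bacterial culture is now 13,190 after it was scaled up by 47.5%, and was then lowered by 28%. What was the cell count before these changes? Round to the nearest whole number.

Undoing the 28% decrease: 13,190 ÷ 0.72 ≈ 18319.444444.
Undoing the 47.5% increase: 18319.444444 ÷ 1.475 ≈ 12,420.

12,420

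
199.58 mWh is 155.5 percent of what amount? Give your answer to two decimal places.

128.35 mWh

199.58 mWh ÷ 1.555 ≈ 128.35 mWh.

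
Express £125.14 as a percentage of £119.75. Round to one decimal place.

104.5%

£125.14 ÷ £119.75 ≈ 104.5%.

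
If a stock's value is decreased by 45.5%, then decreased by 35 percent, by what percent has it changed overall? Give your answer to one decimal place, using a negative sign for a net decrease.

-64.6%

A 45.5% decrease multiplies by 0.545.
Then a 35% decrease: 0.545 × 0.65 = 0.35425.
Overall factor 0.35425, i.e. -64.6%.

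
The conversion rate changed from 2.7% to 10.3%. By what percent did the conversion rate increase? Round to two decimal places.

281.48%

The change is 10.3 − 2.7 = 7.6 percentage points.
Relative to the original 2.7%, that is 7.6 ÷ 2.7 ≈ 281.48%.
So the conversion rate rose by 281.48%.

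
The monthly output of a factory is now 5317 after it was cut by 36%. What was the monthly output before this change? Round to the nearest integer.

8308

The overall multiplier applied was 0.64.
So the original monthly output was 5317 ÷ 0.64 ≈ 8308.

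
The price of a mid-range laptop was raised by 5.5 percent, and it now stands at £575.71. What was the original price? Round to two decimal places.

The overall multiplier applied was 1.055.
So the original price was £575.71 ÷ 1.055 ≈ £545.70.

£545.70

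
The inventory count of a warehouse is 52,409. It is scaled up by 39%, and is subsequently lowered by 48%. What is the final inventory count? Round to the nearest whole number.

37,881

After the 39% increase: 52,409 × 1.39 = 72848.51.
48% decrease: 72848.51 × 0.52 = 37881.2252 ≈ 37,881.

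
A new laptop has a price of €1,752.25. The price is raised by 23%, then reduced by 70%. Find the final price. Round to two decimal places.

€646.58

23% increase: €1,752.25 × 1.23 = €2155.2675.
Apply the 70% decrease: €2155.2675 × 0.3 = €646.58025 ≈ €646.58.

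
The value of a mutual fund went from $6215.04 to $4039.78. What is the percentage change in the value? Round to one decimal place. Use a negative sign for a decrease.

Change: $4039.78 − $6215.04 = -$2175.26.
Relative to the original: -$2175.26 ÷ $6215.04 ≈ -35.0%.

-35.0%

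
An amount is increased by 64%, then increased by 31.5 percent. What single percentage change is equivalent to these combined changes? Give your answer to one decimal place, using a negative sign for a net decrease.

A 64% increase multiplies by 1.64.
Then a 31.5% increase: 1.64 × 1.315 = 2.1566.
Overall factor 2.1566, i.e. 115.7%.

115.7%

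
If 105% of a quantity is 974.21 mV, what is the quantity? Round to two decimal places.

927.82 mV

974.21 mV ÷ 1.05 ≈ 927.82 mV.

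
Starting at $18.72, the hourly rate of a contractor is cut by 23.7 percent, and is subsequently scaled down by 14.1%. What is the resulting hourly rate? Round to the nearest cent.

$12.27

Each change multiplies by a factor: 0.763 × 0.859 = 0.655417.
$18.72 × 0.655417 = $12.26940624 ≈ $12.27.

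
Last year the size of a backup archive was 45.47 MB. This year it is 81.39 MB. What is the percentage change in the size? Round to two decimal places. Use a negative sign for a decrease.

Change: 81.39 − 45.47 = 35.92.
Relative to the original: 35.92 ÷ 45.47 ≈ 79.00%.

79.00%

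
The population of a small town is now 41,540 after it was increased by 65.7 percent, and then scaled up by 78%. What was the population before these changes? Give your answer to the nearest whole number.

The overall multiplier applied was 1.657 × 1.78 = 2.94946.
So the original population was 41,540 ÷ 2.94946 ≈ 14,084.

14,084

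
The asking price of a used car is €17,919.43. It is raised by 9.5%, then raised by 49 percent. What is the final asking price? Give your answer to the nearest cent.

Each change multiplies by a factor: 1.095 × 1.49 = 1.63155.
€17,919.43 × 1.63155 = €29236.4460165 ≈ €29,236.45.

€29,236.45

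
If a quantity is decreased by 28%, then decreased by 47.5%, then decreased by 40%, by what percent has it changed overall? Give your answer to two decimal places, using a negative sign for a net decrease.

The combined multiplier is 0.72 × 0.525 × 0.6 = 0.2268.
That corresponds to a decrease of 77.32%.

-77.32%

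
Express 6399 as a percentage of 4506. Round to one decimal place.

6399 ÷ 4506 ≈ 142.0%.

142.0%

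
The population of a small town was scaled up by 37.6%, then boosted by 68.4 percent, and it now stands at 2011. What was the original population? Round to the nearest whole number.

The overall multiplier applied was 1.376 × 1.684 = 2.317184.
So the original population was 2011 ÷ 2.317184 ≈ 868.

868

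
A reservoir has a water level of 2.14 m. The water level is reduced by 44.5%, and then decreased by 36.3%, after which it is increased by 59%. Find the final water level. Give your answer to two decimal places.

Each change multiplies by a factor: 0.555 × 0.637 × 1.59 = 0.56212065.
2.14 × 0.56212065 = 1.202938191 ≈ 1.20.

1.20 m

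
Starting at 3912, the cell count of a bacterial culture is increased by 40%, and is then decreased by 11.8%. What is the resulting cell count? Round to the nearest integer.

Each change multiplies by a factor: 1.4 × 0.882 = 1.2348.
3912 × 1.2348 = 4830.5376 ≈ 4831.

4831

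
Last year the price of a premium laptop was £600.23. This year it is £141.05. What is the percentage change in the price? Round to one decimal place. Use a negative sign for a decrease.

-76.5%

Change: £141.05 − £600.23 = -£459.18.
Relative to the original: -£459.18 ÷ £600.23 ≈ -76.5%.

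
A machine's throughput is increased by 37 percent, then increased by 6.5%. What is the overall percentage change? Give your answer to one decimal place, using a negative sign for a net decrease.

45.9%

A 37% increase multiplies by 1.37.
Then a 6.5% increase: 1.37 × 1.065 = 1.45905.
Overall factor 1.45905, i.e. 45.9%.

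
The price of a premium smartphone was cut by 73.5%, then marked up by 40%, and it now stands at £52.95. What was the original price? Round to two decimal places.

£142.72

Undoing the 40% increase: £52.95 ÷ 1.4 ≈ £37.821429.
Undoing the 73.5% decrease: £37.821429 ÷ 0.265 ≈ £142.72.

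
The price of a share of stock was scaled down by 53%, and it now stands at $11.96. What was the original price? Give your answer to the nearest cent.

$25.45

The overall multiplier applied was 0.47.
So the original price was $11.96 ÷ 0.47 ≈ $25.45.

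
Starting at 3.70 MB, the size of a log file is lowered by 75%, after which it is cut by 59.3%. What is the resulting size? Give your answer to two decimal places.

Each change multiplies by a factor: 0.25 × 0.407 = 0.10175.
3.70 × 0.10175 = 0.376475 ≈ 0.38.

0.38 MB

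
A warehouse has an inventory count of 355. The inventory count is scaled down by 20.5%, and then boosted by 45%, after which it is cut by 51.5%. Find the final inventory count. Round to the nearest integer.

Apply the 20.5% decrease: 355 × 0.795 = 282.225.
Apply the 45% increase: 282.225 × 1.45 = 409.22625.
Apply the 51.5% decrease: 409.22625 × 0.485 = 198.47473125 ≈ 198.

198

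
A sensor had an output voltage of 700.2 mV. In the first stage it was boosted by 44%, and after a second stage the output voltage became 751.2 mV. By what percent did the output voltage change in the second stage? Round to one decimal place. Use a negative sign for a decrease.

After the first stage: 700.2 × 1.44 = 1008.288.
Second-stage multiplier: 751.2 ÷ 1008.288 ≈ 0.74503.
That is a change of -25.5%.

-25.5%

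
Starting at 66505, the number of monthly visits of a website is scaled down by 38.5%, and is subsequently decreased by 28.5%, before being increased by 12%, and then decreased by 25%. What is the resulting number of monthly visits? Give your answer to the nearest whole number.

24565

Apply the 38.5% decrease: 66505 × 0.615 = 40900.575.
Apply the 28.5% decrease: 40900.575 × 0.715 = 29243.911125.
Apply the 12% increase: 29243.911125 × 1.12 = 32753.18046.
Apply the 25% decrease: 32753.18046 × 0.75 = 24564.885345 ≈ 24565.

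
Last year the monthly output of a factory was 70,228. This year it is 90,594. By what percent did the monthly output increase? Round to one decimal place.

29.0%

Change: 90,594 − 70,228 = 20,366.
Relative to the original: 20,366 ÷ 70,228 ≈ 29.0%.
So the monthly output increased by 29.0%.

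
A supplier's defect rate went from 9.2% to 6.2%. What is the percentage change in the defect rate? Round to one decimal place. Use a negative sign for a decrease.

The change is 6.2 − 9.2 = -3.0 percentage points.
Relative to the original 9.2%, that is -3.0 ÷ 9.2 ≈ -32.6%.

-32.6%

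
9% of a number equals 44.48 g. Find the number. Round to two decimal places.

44.48 g ÷ 0.09 ≈ 494.22 g.

494.22 g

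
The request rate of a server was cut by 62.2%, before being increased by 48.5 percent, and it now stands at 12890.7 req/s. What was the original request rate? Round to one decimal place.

The overall multiplier applied was 0.378 × 1.485 = 0.56133.
So the original request rate was 12890.7 ÷ 0.56133 ≈ 22964.6 req/s.

22964.6 req/s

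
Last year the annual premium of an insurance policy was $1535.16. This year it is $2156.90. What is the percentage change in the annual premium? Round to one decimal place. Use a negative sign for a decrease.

Change: $2156.90 − $1535.16 = $621.74.
Relative to the original: $621.74 ÷ $1535.16 ≈ 40.5%.

40.5%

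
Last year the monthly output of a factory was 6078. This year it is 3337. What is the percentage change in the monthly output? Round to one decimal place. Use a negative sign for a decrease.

-45.1%

Change: 3337 − 6078 = -2741.
Relative to the original: -2741 ÷ 6078 ≈ -45.1%.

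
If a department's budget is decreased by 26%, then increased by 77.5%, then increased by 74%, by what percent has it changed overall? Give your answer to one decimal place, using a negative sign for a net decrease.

128.5%

The combined multiplier is 0.74 × 1.775 × 1.74 = 2.28549.
That corresponds to an increase of 128.5%.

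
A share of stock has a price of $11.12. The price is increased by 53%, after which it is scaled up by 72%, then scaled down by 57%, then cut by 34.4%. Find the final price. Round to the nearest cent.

Each change multiplies by a factor: 1.53 × 1.72 × 0.43 × 0.656 = 0.742321728.
$11.12 × 0.742321728 = $8.25461761536 ≈ $8.25.

$8.25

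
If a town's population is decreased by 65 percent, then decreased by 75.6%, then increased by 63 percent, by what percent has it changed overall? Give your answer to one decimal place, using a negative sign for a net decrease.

-86.1%

The combined multiplier is 0.35 × 0.244 × 1.63 = 0.139202.
That corresponds to a decrease of 86.1%.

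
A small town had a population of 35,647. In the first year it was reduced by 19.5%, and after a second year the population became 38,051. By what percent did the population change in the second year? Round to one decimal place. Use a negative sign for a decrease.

32.6%

After the first year: 35,647 × 0.805 = 28695.835.
Second-year multiplier: 38,051 ÷ 28695.835 ≈ 1.32601.
That is a change of 32.6%.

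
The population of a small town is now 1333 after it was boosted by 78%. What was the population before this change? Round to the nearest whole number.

749

The overall multiplier applied was 1.78.
So the original population was 1333 ÷ 1.78 ≈ 749.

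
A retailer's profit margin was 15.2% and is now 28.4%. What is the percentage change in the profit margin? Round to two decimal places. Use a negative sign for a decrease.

86.84%

The change is 28.4 − 15.2 = 13.2 percentage points.
Relative to the original 15.2%, that is 13.2 ÷ 15.2 ≈ 86.84%.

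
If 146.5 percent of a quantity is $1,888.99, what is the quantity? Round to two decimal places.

$1,888.99 ÷ 1.465 ≈ $1,289.41.

$1,289.41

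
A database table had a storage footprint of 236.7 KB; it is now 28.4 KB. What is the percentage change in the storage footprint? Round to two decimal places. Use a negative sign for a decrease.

Change: 28.4 − 236.7 = -208.3.
Relative to the original: -208.3 ÷ 236.7 ≈ -88.00%.

-88.00%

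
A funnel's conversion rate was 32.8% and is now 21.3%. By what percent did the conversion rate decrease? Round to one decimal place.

35.1%

The change is 21.3 − 32.8 = -11.5 percentage points.
Relative to the original 32.8%, that is -11.5 ÷ 32.8 ≈ -35.1%.
So the conversion rate fell by 35.1%.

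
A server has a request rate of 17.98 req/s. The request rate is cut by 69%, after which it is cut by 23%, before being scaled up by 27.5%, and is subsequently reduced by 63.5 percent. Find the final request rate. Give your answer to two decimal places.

2.00 req/s

After the 69% decrease: 17.98 × 0.31 = 5.5738.
23% decrease: 5.5738 × 0.77 = 4.291826.
27.5% increase: 4.291826 × 1.275 = 5.47207815.
63.5% decrease: 5.47207815 × 0.365 = 1.99730852475 ≈ 2.00.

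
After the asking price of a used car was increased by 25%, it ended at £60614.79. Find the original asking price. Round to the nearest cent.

£48491.83

The overall multiplier applied was 1.25.
So the original asking price was £60614.79 ÷ 1.25 ≈ £48491.83.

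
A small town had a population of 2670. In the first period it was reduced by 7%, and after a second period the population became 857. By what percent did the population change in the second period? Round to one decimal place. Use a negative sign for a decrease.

After the first period: 2670 × 0.93 = 2483.1.
Second-period multiplier: 857 ÷ 2483.1 ≈ 0.34513.
That is a change of -65.5%.

-65.5%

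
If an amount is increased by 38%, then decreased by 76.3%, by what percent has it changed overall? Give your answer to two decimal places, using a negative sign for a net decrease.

A 38% increase multiplies by 1.38.
Then a 76.3% decrease: 1.38 × 0.237 = 0.32706.
Overall factor 0.32706, i.e. -67.29%.

-67.29%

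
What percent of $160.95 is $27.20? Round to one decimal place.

16.9%

$27.20 ÷ $160.95 ≈ 16.9%.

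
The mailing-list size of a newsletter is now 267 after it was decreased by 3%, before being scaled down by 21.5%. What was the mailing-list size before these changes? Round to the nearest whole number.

351

Undoing the 21.5% decrease: 267 ÷ 0.785 ≈ 340.127389.
Undoing the 3% decrease: 340.127389 ÷ 0.97 ≈ 351.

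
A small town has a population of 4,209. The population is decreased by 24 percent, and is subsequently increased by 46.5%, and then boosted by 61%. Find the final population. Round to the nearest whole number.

7,545

After the 24% decrease: 4,209 × 0.76 = 3198.84.
Apply the 46.5% increase: 3198.84 × 1.465 = 4686.3006.
Apply the 61% increase: 4686.3006 × 1.61 = 7544.943966 ≈ 7,545.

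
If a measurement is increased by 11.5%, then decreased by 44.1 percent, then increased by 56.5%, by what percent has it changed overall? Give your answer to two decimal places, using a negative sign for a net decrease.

An 11.5% increase multiplies by 1.115.
Then a 44.1% decrease: 1.115 × 0.559 = 0.623285.
Then a 56.5% increase: 0.623285 × 1.565 = 0.975441025.
Overall factor 0.975441025, i.e. -2.46%.

-2.46%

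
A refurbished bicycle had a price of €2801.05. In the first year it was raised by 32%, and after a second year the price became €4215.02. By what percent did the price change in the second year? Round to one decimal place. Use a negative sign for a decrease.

14.0%

After the first year: €2801.05 × 1.32 = €3697.386.
Second-year multiplier: €4215.02 ÷ €3697.386 ≈ 1.14.
That is a change of 14.0%.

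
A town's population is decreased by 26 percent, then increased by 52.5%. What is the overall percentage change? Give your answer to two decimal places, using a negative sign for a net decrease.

12.85%

A 26% decrease multiplies by 0.74.
Then a 52.5% increase: 0.74 × 1.525 = 1.1285.
Overall factor 1.1285, i.e. 12.85%.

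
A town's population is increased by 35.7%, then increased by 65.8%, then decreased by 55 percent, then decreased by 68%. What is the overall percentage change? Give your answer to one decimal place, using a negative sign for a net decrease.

The combined multiplier is 1.357 × 1.658 × 0.45 × 0.32 = 0.323986464.
That corresponds to a decrease of 67.6%.

-67.6%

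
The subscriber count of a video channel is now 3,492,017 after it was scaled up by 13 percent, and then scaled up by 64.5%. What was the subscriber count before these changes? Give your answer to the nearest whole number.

The overall multiplier applied was 1.13 × 1.645 = 1.85885.
So the original subscriber count was 3,492,017 ÷ 1.85885 ≈ 1,878,590.

1,878,590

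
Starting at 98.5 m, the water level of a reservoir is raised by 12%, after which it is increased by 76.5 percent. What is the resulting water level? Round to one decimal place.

194.7 m

Each change multiplies by a factor: 1.12 × 1.765 = 1.9768.
98.5 × 1.9768 = 194.7148 ≈ 194.7.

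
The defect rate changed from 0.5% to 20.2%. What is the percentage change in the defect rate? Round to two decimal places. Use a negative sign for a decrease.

The change is 20.2 − 0.5 = 19.7 percentage points.
Relative to the original 0.5%, that is 19.7 ÷ 0.5 = 3940.00%.

3940.00%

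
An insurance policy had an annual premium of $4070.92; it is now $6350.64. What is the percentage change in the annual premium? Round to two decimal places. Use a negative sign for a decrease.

Change: $6350.64 − $4070.92 = $2279.72.
Relative to the original: $2279.72 ÷ $4070.92 ≈ 56.00%.

56.00%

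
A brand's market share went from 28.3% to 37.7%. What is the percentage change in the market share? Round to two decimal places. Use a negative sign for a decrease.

The change is 37.7 − 28.3 = 9.4 percentage points.
Relative to the original 28.3%, that is 9.4 ÷ 28.3 ≈ 33.22%.

33.22%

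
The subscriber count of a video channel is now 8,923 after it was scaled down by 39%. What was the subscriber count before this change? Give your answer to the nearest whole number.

14,628

The overall multiplier applied was 0.61.
So the original subscriber count was 8,923 ÷ 0.61 ≈ 14,628.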